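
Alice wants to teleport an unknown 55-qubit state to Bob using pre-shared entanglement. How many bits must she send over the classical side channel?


Quantum teleportation requires 2 classical bits per qubit teleported.
55 qubit(s) -> 2 * 55 = 110 classical bits

110


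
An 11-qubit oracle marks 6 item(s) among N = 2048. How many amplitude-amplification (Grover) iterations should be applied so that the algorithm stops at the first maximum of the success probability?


After j Grover iterations the success probability is P(j) = sin^2((2j+1)*theta), where sin(theta) = sqrt(k/N).
N = 2^11 = 2048, k = 6
sin(theta) = sqrt(k/N) = 0.05412658774
theta = arcsin(sqrt(k/N)) = 0.05415305164 rad
P(j) reaches its first maximum when (2j+1)*theta is as close as possible to pi/2, i.e. j = round(pi/(4*theta) - 1/2).
pi/(4*theta) - 1/2 = 14.0033
(For comparison, the common estimate pi/4 * sqrt(N/k) = 14.5104; the exact maximiser is used here.)
Optimal iterations = 14

14


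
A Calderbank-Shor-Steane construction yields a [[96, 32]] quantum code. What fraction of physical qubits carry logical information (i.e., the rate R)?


Code rate R = k/n
= 32/96
= 0.3333

0.3333


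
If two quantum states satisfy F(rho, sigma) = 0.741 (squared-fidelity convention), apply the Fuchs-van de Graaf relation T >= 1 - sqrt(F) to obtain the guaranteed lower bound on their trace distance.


Fuchs-van de Graaf (squared-fidelity convention): 1 - sqrt(F) <= T <= sqrt(1 - F).
Lower bound: T >= 1 - sqrt(F)
sqrt(F) = sqrt(0.741) = 0.8608
T >= 1 - 0.8608
T >= 0.1392

0.1392


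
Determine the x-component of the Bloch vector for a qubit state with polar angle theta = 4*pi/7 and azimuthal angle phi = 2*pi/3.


theta = 1.7952, phi = 2.0944
r_x = sin(theta)*cos(phi) = 0.9749 * -0.5000
r_x = -0.4875

-0.4875


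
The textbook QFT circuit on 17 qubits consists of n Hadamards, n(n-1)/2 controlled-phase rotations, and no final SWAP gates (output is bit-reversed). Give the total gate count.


Hadamard gates: 17
Controlled rotations: n*(n-1)/2 = 17*16/2 = 136
SWAP gates: 0 (omitted)
Total = 17 + 136
= 153

153


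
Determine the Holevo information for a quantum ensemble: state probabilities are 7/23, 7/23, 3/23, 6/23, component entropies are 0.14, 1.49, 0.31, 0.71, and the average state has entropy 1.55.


chi = S(rho) - sum_i p_i * S(rho_i)
Weighted entropy = 7/23 * 0.14 + 7/23 * 1.49 + 3/23 * 0.31 + 6/23 * 0.71
= 0.7217
chi = 1.55 - 0.7217
= 0.8283

0.8283


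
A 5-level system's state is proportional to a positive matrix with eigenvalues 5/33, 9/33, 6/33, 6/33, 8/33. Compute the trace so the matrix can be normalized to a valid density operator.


tr(M) = sum of eigenvalues
= 5/33 + 9/33 + 6/33 + 6/33 + 8/33
= 34/33
= 1.0303

1.0303


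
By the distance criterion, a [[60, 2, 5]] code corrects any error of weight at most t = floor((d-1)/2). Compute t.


Code parameters: [[60, 2, 5]], distance d = 5.
Number of correctable errors = floor((d-1)/2)
= floor((5 - 1)/2)
= floor(4/2)
= 2

2


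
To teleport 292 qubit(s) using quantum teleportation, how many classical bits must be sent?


Quantum teleportation requires 2 classical bits per qubit teleported.
292 qubit(s) -> 2 * 292 = 584 classical bits

584


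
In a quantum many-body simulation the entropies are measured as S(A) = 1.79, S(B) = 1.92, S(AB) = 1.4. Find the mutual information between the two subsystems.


I(A:B) = S(A) + S(B) - S(AB)
= 1.79 + 1.92 - 1.4
= 2.3100

2.3100


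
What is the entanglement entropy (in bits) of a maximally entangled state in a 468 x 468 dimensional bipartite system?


For a maximally entangled state in d x d:
S = log2(d) = log2(468)
= 8.8704

8.8704


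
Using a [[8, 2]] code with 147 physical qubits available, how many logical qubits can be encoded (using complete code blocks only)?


Each code block uses 8 physical qubits for 2 logical qubit(s).
Number of complete blocks = floor(147 / 8) = 18
Logical qubits = 18 * 2
= 36

36


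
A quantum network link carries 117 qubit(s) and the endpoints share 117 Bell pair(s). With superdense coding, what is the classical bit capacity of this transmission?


Superdense coding allows 2 classical bits per shared entangled pair.
117 pair(s) -> 2 * 117 = 234 classical bits

234


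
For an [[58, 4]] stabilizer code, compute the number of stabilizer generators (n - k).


For an [[n,k]] stabilizer code:
Number of stabilizer generators = n - k
= 58 - 4
= 54

54


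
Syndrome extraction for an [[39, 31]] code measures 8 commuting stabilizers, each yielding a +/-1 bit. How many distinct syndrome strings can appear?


Each stabilizer generator gives a binary (+1 or -1) measurement outcome.
With 8 independent generators:
Total syndromes = 2^8
= 256

256


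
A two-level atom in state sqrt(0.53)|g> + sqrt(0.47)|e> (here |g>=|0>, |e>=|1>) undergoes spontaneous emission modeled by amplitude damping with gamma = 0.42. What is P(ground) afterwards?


For amplitude damping with parameter gamma on state sqrt(a)|0> + sqrt(b)|1>:
alpha^2 = 0.53, beta^2 = 0.47
P(|0>) = alpha^2 + gamma * beta^2
= 0.53 + 0.42 * 0.47
= 0.53 + 0.1974
= 0.7274

0.7274


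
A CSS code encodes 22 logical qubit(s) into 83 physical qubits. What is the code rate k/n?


Code rate R = k/n
= 22/83
= 0.2651

0.2651


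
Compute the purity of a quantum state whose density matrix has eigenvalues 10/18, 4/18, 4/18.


tr(rho^2) = sum of eigenvalues squared
= (10/18)^2 + (4/18)^2 + (4/18)^2
= (100 + 16 + 16) / 324
= 132/324
= 0.4074

0.4074


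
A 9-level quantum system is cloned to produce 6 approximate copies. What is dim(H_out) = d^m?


Output space = H^(tensor 6) where dim(H) = 9
dim = 9^6
= 81 (after 2 factors)
= 729 (after 3 factors)
= 6561 (after 4 factors)
= 59049 (after 5 factors)
= 531441 (after 6 factors)
= 531441

531441


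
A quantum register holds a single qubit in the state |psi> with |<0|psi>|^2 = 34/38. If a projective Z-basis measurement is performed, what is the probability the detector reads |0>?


|alpha|^2 = 34/38 = 0.8947
|beta|^2 = 1 - 34/38 = 4/38 = 0.1053
P(|0>) = |alpha|^2 = 0.8947

0.8947


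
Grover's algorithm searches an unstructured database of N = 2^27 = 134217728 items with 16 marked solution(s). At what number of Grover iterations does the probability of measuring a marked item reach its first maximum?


After j Grover iterations the success probability is P(j) = sin^2((2j+1)*theta), where sin(theta) = sqrt(k/N).
N = 2^27 = 134217728, k = 16
sin(theta) = sqrt(k/N) = 0.000345266983
theta = arcsin(sqrt(k/N)) = 0.0003452669899 rad
P(j) reaches its first maximum when (2j+1)*theta is as close as possible to pi/2, i.e. j = round(pi/(4*theta) - 1/2).
pi/(4*theta) - 1/2 = 2274.2560
(For comparison, the common estimate pi/4 * sqrt(N/k) = 2274.7561; the exact maximiser is used here.)
Optimal iterations = 2274

2274


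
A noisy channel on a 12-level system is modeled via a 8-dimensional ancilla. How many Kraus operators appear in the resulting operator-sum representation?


Tracing out the environment in an orthonormal basis {|i>_E} gives Kraus operators K_i = <i|_E U |0>_E.
Number of Kraus operators = dim(H_env) = d_env
= 8

8


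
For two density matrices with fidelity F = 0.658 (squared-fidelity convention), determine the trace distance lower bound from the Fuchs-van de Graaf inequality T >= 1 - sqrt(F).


Fuchs-van de Graaf (squared-fidelity convention): 1 - sqrt(F) <= T <= sqrt(1 - F).
Lower bound: T >= 1 - sqrt(F)
sqrt(F) = sqrt(0.658) = 0.8112
T >= 1 - 0.8112
T >= 0.1888

0.1888


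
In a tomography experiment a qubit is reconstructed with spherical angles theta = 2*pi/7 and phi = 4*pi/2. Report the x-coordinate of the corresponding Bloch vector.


theta = 0.8976, phi = 6.2832
r_x = sin(theta)*cos(phi) = 0.7818 * 1.0000
r_x = 0.7818

0.7818


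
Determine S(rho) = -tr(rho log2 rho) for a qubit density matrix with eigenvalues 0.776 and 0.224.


S = -p*log2(p) - (1-p)*log2(1-p)
p = 0.7760, 1-p = 0.2240
= -0.7760 * log2(0.7760) - 0.2240 * log2(0.2240)
= -(-0.2839) - (-0.4835)
= 0.7674

0.7674


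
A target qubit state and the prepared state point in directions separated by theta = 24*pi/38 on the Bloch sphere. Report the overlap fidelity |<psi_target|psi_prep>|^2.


For states separated by angle theta on Bloch sphere:
F = cos^2(theta/2)
theta = 24*pi/38 = 1.9842
theta/2 = 0.9921
cos(theta/2) = 0.5469
F = 0.2992

0.2992


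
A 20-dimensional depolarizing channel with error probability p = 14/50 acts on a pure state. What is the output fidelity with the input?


F = (1-p) + p/d
= (1 - 0.2800) + 0.2800/20
= 0.7200 + 0.0140
= 0.7340

0.7340


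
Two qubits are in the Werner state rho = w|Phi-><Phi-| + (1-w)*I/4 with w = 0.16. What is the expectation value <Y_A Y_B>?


|Phi-> = (|00> - |11>)/sqrt(2)
For the pure Bell state, <Y_A Y_B> = +1 (Bell-state Pauli correlator).
The maximally-mixed part I/4 has tr(I/4 * P tensor P) = 0 for any traceless Pauli P.
So <Y_A Y_B>_rho = w * (+1) + (1 - w) * 0
= 0.16 * (+1)
= 0.1600

0.1600


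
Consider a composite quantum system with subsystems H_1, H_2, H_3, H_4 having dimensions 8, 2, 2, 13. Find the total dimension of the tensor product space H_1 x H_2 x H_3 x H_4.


dim(H_1 x H_2 x H_3 x H_4) = 8 * 2 * 2 * 13
= 16 * 2 * 13
= 32 * 13
= 416

416


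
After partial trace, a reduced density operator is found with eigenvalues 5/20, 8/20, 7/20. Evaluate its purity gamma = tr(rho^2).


tr(rho^2) = sum of eigenvalues squared
= (5/20)^2 + (8/20)^2 + (7/20)^2
= (25 + 64 + 49) / 400
= 138/400
= 0.3450

0.3450


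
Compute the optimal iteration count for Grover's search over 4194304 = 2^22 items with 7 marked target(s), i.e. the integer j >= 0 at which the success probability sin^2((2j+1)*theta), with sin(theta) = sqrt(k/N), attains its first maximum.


After j Grover iterations the success probability is P(j) = sin^2((2j+1)*theta), where sin(theta) = sqrt(k/N).
N = 2^22 = 4194304, k = 7
sin(theta) = sqrt(k/N) = 0.001291870757
theta = arcsin(sqrt(k/N)) = 0.001291871117 rad
P(j) reaches its first maximum when (2j+1)*theta is as close as possible to pi/2, i.e. j = round(pi/(4*theta) - 1/2).
pi/(4*theta) - 1/2 = 607.4540
(For comparison, the common estimate pi/4 * sqrt(N/k) = 607.9541; the exact maximiser is used here.)
Optimal iterations = 607

607


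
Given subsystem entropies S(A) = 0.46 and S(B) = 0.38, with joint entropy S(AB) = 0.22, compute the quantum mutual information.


I(A:B) = S(A) + S(B) - S(AB)
= 0.46 + 0.38 - 0.22
= 0.6200

0.6200


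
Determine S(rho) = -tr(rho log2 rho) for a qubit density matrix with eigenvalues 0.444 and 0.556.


S = -p*log2(p) - (1-p)*log2(1-p)
p = 0.4440, 1-p = 0.5560
= -0.4440 * log2(0.4440) - 0.5560 * log2(0.5560)
= -(-0.5201) - (-0.4708)
= 0.9909

0.9909


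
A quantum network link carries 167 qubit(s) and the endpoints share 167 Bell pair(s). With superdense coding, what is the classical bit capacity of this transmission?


Superdense coding allows 2 classical bits per shared entangled pair.
167 pair(s) -> 2 * 167 = 334 classical bits

334


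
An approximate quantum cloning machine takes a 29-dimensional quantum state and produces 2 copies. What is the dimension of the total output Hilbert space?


Output space = H^(tensor 2) where dim(H) = 29
dim = 29^2
= 841

841


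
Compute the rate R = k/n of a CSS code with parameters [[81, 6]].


Code rate R = k/n
= 6/81
= 0.0741

0.0741


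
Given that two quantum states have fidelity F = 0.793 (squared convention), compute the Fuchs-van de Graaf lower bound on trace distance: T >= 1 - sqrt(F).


Fuchs-van de Graaf (squared-fidelity convention): 1 - sqrt(F) <= T <= sqrt(1 - F).
Lower bound: T >= 1 - sqrt(F)
sqrt(F) = sqrt(0.793) = 0.8905
T >= 1 - 0.8905
T >= 0.1095

0.1095


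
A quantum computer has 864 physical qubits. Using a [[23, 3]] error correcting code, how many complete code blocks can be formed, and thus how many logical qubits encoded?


Each code block uses 23 physical qubits for 3 logical qubit(s).
Number of complete blocks = floor(864 / 23) = 37
Logical qubits = 37 * 3
= 111

111


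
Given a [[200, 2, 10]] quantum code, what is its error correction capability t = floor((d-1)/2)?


Code parameters: [[200, 2, 10]], distance d = 10.
Number of correctable errors = floor((d-1)/2)
= floor((10 - 1)/2)
= floor(9/2)
= 4

4


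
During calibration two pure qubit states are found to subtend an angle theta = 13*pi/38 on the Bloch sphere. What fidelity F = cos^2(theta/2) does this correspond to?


For states separated by angle theta on Bloch sphere:
F = cos^2(theta/2)
theta = 13*pi/38 = 1.0748
theta/2 = 0.5374
cos(theta/2) = 0.8591
F = 0.7380

0.7380


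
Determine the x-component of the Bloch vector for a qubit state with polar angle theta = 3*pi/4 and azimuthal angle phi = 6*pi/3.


theta = 2.3562, phi = 6.2832
r_x = sin(theta)*cos(phi) = 0.7071 * 1.0000
r_x = 0.7071

0.7071


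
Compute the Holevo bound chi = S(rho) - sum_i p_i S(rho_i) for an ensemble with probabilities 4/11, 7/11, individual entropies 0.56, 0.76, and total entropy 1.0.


chi = S(rho) - sum_i p_i * S(rho_i)
Weighted entropy = 4/11 * 0.56 + 7/11 * 0.76
= 0.6873
chi = 1.0 - 0.6873
= 0.3127

0.3127


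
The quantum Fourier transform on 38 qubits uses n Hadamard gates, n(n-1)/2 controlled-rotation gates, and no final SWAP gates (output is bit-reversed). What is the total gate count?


Hadamard gates: 38
Controlled rotations: n*(n-1)/2 = 38*37/2 = 703
SWAP gates: 0 (omitted)
Total = 38 + 703
= 741

741


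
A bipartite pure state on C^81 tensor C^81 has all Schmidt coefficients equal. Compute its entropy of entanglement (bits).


For a maximally entangled state in d x d:
S = log2(d) = log2(81)
= 6.3399

6.3399


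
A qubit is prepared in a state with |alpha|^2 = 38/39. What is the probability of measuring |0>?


|alpha|^2 = 38/39 = 0.9744
|beta|^2 = 1 - 38/39 = 1/39 = 0.0256
P(|0>) = |alpha|^2 = 0.9744

0.9744


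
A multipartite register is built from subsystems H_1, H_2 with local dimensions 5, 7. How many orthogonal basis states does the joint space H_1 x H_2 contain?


dim(H_1 x H_2) = 5 * 7
= 35

35


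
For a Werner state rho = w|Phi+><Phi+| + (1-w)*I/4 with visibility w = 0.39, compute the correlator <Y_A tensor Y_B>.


|Phi+> = (|00> + |11>)/sqrt(2)
For the pure Bell state, <Y_A Y_B> = -1 (Bell-state Pauli correlator).
The maximally-mixed part I/4 has tr(I/4 * P tensor P) = 0 for any traceless Pauli P.
So <Y_A Y_B>_rho = w * (-1) + (1 - w) * 0
= 0.39 * (-1)
= -0.3900

-0.3900


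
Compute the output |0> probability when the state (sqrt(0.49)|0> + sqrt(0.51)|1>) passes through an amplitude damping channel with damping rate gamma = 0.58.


For amplitude damping with parameter gamma on state sqrt(a)|0> + sqrt(b)|1>:
alpha^2 = 0.49, beta^2 = 0.51
P(|0>) = alpha^2 + gamma * beta^2
= 0.49 + 0.58 * 0.51
= 0.49 + 0.2958
= 0.7858

0.7858


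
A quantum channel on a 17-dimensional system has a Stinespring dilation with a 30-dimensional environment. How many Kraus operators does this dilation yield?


Tracing out the environment in an orthonormal basis {|i>_E} gives Kraus operators K_i = <i|_E U |0>_E.
Number of Kraus operators = dim(H_env) = d_env
= 30

30


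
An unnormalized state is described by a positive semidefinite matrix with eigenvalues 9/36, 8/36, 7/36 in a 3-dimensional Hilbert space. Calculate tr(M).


tr(M) = sum of eigenvalues
= 9/36 + 8/36 + 7/36
= 24/36
= 0.6667

0.6667


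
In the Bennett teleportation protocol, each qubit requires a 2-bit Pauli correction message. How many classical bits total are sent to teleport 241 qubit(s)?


Quantum teleportation requires 2 classical bits per qubit teleported.
241 qubit(s) -> 2 * 241 = 482 classical bits

482


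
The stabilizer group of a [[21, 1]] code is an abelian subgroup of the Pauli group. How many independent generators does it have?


For an [[n,k]] stabilizer code:
Number of stabilizer generators = n - k
= 21 - 1
= 20

20


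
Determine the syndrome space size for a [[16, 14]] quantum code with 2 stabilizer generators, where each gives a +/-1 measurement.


Each stabilizer generator gives a binary (+1 or -1) measurement outcome.
With 2 independent generators:
Total syndromes = 2^2
= 4

4


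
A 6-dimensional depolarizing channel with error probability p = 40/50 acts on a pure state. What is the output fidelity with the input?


F = (1-p) + p/d
= (1 - 0.8000) + 0.8000/6
= 0.2000 + 0.1333
= 0.3333

0.3333


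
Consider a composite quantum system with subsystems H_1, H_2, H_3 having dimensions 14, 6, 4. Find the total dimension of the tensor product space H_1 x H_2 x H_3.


dim(H_1 x H_2 x H_3) = 14 * 6 * 4
= 84 * 4
= 336

336


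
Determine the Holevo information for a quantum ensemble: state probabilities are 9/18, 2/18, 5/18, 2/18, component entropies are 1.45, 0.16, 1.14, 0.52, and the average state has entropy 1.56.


chi = S(rho) - sum_i p_i * S(rho_i)
Weighted entropy = 9/18 * 1.45 + 2/18 * 0.16 + 5/18 * 1.14 + 2/18 * 0.52
= 1.1172
chi = 1.56 - 1.1172
= 0.4428

0.4428


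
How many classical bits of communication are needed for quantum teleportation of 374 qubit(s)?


Quantum teleportation requires 2 classical bits per qubit teleported.
374 qubit(s) -> 2 * 374 = 748 classical bits

748


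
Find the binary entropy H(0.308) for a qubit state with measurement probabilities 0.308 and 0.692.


S = -p*log2(p) - (1-p)*log2(1-p)
p = 0.3080, 1-p = 0.6920
= -0.3080 * log2(0.3080) - 0.6920 * log2(0.6920)
= -(-0.5233) - (-0.3676)
= 0.8909

0.8909


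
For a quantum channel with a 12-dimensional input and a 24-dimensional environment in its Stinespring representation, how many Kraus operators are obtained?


Tracing out the environment in an orthonormal basis {|i>_E} gives Kraus operators K_i = <i|_E U |0>_E.
Number of Kraus operators = dim(H_env) = d_env
= 24

24


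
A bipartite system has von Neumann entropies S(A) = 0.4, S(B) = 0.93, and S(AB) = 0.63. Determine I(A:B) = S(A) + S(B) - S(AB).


I(A:B) = S(A) + S(B) - S(AB)
= 0.4 + 0.93 - 0.63
= 0.7000

0.7000


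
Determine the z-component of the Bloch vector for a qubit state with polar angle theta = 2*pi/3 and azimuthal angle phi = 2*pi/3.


theta = 2.0944, phi = 2.0944
r_z = cos(theta) = -0.5000

-0.5000


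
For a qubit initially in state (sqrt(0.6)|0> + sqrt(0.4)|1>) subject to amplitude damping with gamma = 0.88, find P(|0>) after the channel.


For amplitude damping with parameter gamma on state sqrt(a)|0> + sqrt(b)|1>:
alpha^2 = 0.6, beta^2 = 0.4
P(|0>) = alpha^2 + gamma * beta^2
= 0.6 + 0.88 * 0.4
= 0.6 + 0.3520
= 0.9520

0.9520


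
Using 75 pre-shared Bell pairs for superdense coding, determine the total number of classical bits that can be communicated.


Superdense coding allows 2 classical bits per shared entangled pair.
75 pair(s) -> 2 * 75 = 150 classical bits

150


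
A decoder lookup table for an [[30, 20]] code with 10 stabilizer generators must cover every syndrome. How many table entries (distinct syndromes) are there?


Each stabilizer generator gives a binary (+1 or -1) measurement outcome.
With 10 independent generators:
Total syndromes = 2^10
= 1024

1024


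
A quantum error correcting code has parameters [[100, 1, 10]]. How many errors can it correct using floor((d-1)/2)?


Code parameters: [[100, 1, 10]], distance d = 10.
Number of correctable errors = floor((d-1)/2)
= floor((10 - 1)/2)
= floor(9/2)
= 4

4


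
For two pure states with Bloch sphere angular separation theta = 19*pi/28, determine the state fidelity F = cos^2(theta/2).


For states separated by angle theta on Bloch sphere:
F = cos^2(theta/2)
theta = 19*pi/28 = 2.1318
theta/2 = 1.0659
cos(theta/2) = 0.4837
F = 0.2340

0.2340


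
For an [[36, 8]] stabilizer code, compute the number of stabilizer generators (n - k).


For an [[n,k]] stabilizer code:
Number of stabilizer generators = n - k
= 36 - 8
= 28

28


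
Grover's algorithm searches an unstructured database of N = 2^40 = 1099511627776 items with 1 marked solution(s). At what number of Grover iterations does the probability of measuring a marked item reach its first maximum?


After j Grover iterations the success probability is P(j) = sin^2((2j+1)*theta), where sin(theta) = sqrt(k/N).
N = 2^40 = 1099511627776, k = 1
sin(theta) = sqrt(k/N) = 9.536743164e-07
theta = arcsin(sqrt(k/N)) = 9.536743164e-07 rad
P(j) reaches its first maximum when (2j+1)*theta is as close as possible to pi/2, i.e. j = round(pi/(4*theta) - 1/2).
pi/(4*theta) - 1/2 = 823549.1646
(For comparison, the common estimate pi/4 * sqrt(N/k) = 823549.6646; the exact maximiser is used here.)
Optimal iterations = 823549

823549


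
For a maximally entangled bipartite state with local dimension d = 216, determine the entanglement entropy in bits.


For a maximally entangled state in d x d:
S = log2(d) = log2(216)
= 7.7549

7.7549


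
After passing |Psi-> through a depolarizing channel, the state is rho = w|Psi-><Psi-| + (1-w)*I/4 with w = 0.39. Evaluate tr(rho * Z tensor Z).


|Psi-> = (|01> - |10>)/sqrt(2)
For the pure Bell state, <Z_A Z_B> = -1 (Bell-state Pauli correlator).
The maximally-mixed part I/4 has tr(I/4 * P tensor P) = 0 for any traceless Pauli P.
So <Z_A Z_B>_rho = w * (-1) + (1 - w) * 0
= 0.39 * (-1)
= -0.3900

-0.3900


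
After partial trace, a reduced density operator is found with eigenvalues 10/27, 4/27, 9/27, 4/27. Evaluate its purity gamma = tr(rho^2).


tr(rho^2) = sum of eigenvalues squared
= (10/27)^2 + (4/27)^2 + (9/27)^2 + (4/27)^2
= (100 + 16 + 81 + 16) / 729
= 213/729
= 0.2922

0.2922


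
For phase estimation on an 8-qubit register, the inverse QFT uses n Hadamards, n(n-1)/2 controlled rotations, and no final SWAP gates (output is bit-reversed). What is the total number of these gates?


Hadamard gates: 8
Controlled rotations: n*(n-1)/2 = 8*7/2 = 28
SWAP gates: 0 (omitted)
Total = 8 + 28
= 36

36


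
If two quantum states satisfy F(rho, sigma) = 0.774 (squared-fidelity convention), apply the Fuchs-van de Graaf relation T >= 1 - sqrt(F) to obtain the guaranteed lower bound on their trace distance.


Fuchs-van de Graaf (squared-fidelity convention): 1 - sqrt(F) <= T <= sqrt(1 - F).
Lower bound: T >= 1 - sqrt(F)
sqrt(F) = sqrt(0.774) = 0.8798
T >= 1 - 0.8798
T >= 0.1202

0.1202


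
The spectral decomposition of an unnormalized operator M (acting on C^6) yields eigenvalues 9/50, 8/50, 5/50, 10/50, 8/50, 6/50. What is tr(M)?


tr(M) = sum of eigenvalues
= 9/50 + 8/50 + 5/50 + 10/50 + 8/50 + 6/50
= 46/50
= 0.9200

0.9200


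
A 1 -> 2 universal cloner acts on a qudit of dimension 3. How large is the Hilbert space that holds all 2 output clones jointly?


Output space = H^(tensor 2) where dim(H) = 3
dim = 3^2
= 9

9


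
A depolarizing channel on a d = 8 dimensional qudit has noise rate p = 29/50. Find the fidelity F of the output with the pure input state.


F = (1-p) + p/d
= (1 - 0.5800) + 0.5800/8
= 0.4200 + 0.0725
= 0.4925

0.4925


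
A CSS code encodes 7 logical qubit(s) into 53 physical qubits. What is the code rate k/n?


Code rate R = k/n
= 7/53
= 0.1321

0.1321


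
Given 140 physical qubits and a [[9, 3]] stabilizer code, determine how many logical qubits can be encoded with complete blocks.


Each code block uses 9 physical qubits for 3 logical qubit(s).
Number of complete blocks = floor(140 / 9) = 15
Logical qubits = 15 * 3
= 45

45


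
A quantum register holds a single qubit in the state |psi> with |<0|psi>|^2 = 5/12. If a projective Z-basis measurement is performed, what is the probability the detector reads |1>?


|alpha|^2 = 5/12 = 0.4167
|beta|^2 = 1 - 5/12 = 7/12 = 0.5833
P(|1>) = |beta|^2 = 0.5833

0.5833


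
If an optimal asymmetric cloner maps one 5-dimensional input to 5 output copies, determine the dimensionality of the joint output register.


Output space = H^(tensor 5) where dim(H) = 5
dim = 5^5
= 25 (after 2 factors)
= 125 (after 3 factors)
= 625 (after 4 factors)
= 3125 (after 5 factors)
= 3125

3125


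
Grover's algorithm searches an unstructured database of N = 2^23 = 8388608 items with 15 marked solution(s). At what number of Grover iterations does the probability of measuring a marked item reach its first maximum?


After j Grover iterations the success probability is P(j) = sin^2((2j+1)*theta), where sin(theta) = sqrt(k/N).
N = 2^23 = 8388608, k = 15
sin(theta) = sqrt(k/N) = 0.001337213275
theta = arcsin(sqrt(k/N)) = 0.001337213674 rad
P(j) reaches its first maximum when (2j+1)*theta is as close as possible to pi/2, i.e. j = round(pi/(4*theta) - 1/2).
pi/(4*theta) - 1/2 = 586.8393
(For comparison, the common estimate pi/4 * sqrt(N/k) = 587.3395; the exact maximiser is used here.)
Optimal iterations = 587

587


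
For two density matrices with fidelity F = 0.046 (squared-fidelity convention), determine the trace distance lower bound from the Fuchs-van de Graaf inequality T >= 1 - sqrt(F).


Fuchs-van de Graaf (squared-fidelity convention): 1 - sqrt(F) <= T <= sqrt(1 - F).
Lower bound: T >= 1 - sqrt(F)
sqrt(F) = sqrt(0.046) = 0.2145
T >= 1 - 0.2145
T >= 0.7855

0.7855


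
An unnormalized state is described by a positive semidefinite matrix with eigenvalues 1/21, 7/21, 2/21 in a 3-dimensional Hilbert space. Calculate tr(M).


tr(M) = sum of eigenvalues
= 1/21 + 7/21 + 2/21
= 10/21
= 0.4762

0.4762


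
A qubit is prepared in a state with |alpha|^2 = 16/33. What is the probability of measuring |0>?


|alpha|^2 = 16/33 = 0.4848
|beta|^2 = 1 - 16/33 = 17/33 = 0.5152
P(|0>) = |alpha|^2 = 0.4848

0.4848


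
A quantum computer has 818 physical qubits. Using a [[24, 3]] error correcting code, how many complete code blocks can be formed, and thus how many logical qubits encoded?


Each code block uses 24 physical qubits for 3 logical qubit(s).
Number of complete blocks = floor(818 / 24) = 34
Logical qubits = 34 * 3
= 102

102


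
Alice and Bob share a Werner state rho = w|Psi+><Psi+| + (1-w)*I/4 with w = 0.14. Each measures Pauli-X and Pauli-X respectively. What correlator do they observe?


|Psi+> = (|01> + |10>)/sqrt(2)
For the pure Bell state, <X_A X_B> = +1 (Bell-state Pauli correlator).
The maximally-mixed part I/4 has tr(I/4 * P tensor P) = 0 for any traceless Pauli P.
So <X_A X_B>_rho = w * (+1) + (1 - w) * 0
= 0.14 * (+1)
= 0.1400

0.1400


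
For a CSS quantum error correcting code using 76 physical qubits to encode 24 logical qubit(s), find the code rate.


Code rate R = k/n
= 24/76
= 0.3158

0.3158


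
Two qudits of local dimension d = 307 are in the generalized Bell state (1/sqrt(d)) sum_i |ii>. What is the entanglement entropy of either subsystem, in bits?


For a maximally entangled state in d x d:
S = log2(d) = log2(307)
= 8.2621

8.2621


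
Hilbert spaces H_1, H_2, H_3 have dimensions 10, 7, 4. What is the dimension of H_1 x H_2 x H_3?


dim(H_1 x H_2 x H_3) = 10 * 7 * 4
= 70 * 4
= 280

280


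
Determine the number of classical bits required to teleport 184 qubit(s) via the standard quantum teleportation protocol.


Quantum teleportation requires 2 classical bits per qubit teleported.
184 qubit(s) -> 2 * 184 = 368 classical bits

368


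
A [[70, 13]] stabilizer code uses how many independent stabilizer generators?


For an [[n,k]] stabilizer code:
Number of stabilizer generators = n - k
= 70 - 13
= 57

57


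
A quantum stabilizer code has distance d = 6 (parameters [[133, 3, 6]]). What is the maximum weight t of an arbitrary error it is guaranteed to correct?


Code parameters: [[133, 3, 6]], distance d = 6.
Number of correctable errors = floor((d-1)/2)
= floor((6 - 1)/2)
= floor(5/2)
= 2

2


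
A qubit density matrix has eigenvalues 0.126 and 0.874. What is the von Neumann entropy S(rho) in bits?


S = -p*log2(p) - (1-p)*log2(1-p)
p = 0.1260, 1-p = 0.8740
= -0.1260 * log2(0.1260) - 0.8740 * log2(0.8740)
= -(-0.3766) - (-0.1698)
= 0.5464

0.5464


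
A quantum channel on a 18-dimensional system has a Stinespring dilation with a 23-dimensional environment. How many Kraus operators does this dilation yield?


Tracing out the environment in an orthonormal basis {|i>_E} gives Kraus operators K_i = <i|_E U |0>_E.
Number of Kraus operators = dim(H_env) = d_env
= 23

23


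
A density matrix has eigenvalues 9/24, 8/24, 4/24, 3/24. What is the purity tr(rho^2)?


tr(rho^2) = sum of eigenvalues squared
= (9/24)^2 + (8/24)^2 + (4/24)^2 + (3/24)^2
= (81 + 64 + 16 + 9) / 576
= 170/576
= 0.2951

0.2951


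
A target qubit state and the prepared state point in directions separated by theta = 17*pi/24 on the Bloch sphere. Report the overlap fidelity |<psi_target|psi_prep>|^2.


For states separated by angle theta on Bloch sphere:
F = cos^2(theta/2)
theta = 17*pi/24 = 2.2253
theta/2 = 1.1126
cos(theta/2) = 0.4423
F = 0.1956

0.1956


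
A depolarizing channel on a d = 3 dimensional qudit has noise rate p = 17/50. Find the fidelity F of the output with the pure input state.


F = (1-p) + p/d
= (1 - 0.3400) + 0.3400/3
= 0.6600 + 0.1133
= 0.7733

0.7733


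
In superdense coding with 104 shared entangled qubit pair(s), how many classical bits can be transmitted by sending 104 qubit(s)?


Superdense coding allows 2 classical bits per shared entangled pair.
104 pair(s) -> 2 * 104 = 208 classical bits

208


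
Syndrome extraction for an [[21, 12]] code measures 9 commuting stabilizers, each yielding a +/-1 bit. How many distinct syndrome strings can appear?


Each stabilizer generator gives a binary (+1 or -1) measurement outcome.
With 9 independent generators:
Total syndromes = 2^9
= 512

512


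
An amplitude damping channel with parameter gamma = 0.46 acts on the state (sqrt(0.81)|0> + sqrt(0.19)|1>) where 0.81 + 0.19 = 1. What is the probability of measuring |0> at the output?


For amplitude damping with parameter gamma on state sqrt(a)|0> + sqrt(b)|1>:
alpha^2 = 0.81, beta^2 = 0.19
P(|0>) = alpha^2 + gamma * beta^2
= 0.81 + 0.46 * 0.19
= 0.81 + 0.0874
= 0.8974

0.8974


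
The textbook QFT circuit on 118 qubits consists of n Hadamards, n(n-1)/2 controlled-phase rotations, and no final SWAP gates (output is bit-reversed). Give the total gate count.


Hadamard gates: 118
Controlled rotations: n*(n-1)/2 = 118*117/2 = 6903
SWAP gates: 0 (omitted)
Total = 118 + 6903
= 7021

7021


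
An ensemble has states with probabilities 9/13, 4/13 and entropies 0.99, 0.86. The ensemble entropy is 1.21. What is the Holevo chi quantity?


chi = S(rho) - sum_i p_i * S(rho_i)
Weighted entropy = 9/13 * 0.99 + 4/13 * 0.86
= 0.9500
chi = 1.21 - 0.9500
= 0.2600

0.2600


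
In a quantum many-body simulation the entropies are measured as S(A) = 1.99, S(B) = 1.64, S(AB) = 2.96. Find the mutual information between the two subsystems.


I(A:B) = S(A) + S(B) - S(AB)
= 1.99 + 1.64 - 2.96
= 0.6700

0.6700


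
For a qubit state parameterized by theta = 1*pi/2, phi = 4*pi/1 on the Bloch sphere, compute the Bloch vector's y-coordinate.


theta = 1.5708, phi = 12.5664
r_y = sin(theta)*sin(phi) = 1.0000 * 0.0000
r_y = 0.0000

0.0000


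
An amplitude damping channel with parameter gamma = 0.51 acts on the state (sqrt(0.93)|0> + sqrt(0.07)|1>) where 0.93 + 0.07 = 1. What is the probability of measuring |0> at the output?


For amplitude damping with parameter gamma on state sqrt(a)|0> + sqrt(b)|1>:
alpha^2 = 0.93, beta^2 = 0.07
P(|0>) = alpha^2 + gamma * beta^2
= 0.93 + 0.51 * 0.07
= 0.93 + 0.0357
= 0.9657

0.9657


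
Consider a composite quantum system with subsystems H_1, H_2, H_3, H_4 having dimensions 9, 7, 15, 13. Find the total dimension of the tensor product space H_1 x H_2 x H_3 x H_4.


dim(H_1 x H_2 x H_3 x H_4) = 9 * 7 * 15 * 13
= 63 * 15 * 13
= 945 * 13
= 12285

12285


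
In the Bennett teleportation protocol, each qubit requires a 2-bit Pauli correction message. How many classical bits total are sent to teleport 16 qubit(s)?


Quantum teleportation requires 2 classical bits per qubit teleported.
16 qubit(s) -> 2 * 16 = 32 classical bits

32


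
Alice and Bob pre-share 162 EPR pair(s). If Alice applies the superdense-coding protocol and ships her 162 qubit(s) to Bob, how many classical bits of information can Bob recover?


Superdense coding allows 2 classical bits per shared entangled pair.
162 pair(s) -> 2 * 162 = 324 classical bits

324


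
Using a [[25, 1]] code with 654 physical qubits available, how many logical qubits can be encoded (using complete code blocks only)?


Each code block uses 25 physical qubits for 1 logical qubit(s).
Number of complete blocks = floor(654 / 25) = 26
Logical qubits = 26 * 1
= 26

26


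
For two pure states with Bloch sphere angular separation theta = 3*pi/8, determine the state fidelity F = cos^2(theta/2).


For states separated by angle theta on Bloch sphere:
F = cos^2(theta/2)
theta = 3*pi/8 = 1.1781
theta/2 = 0.5890
cos(theta/2) = 0.8315
F = 0.6913

0.6913


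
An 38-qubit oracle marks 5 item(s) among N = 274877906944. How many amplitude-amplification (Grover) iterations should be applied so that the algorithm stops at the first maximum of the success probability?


After j Grover iterations the success probability is P(j) = sin^2((2j+1)*theta), where sin(theta) = sqrt(k/N).
N = 2^38 = 274877906944, k = 5
sin(theta) = sqrt(k/N) = 4.2649612e-06
theta = arcsin(sqrt(k/N)) = 4.2649612e-06 rad
P(j) reaches its first maximum when (2j+1)*theta is as close as possible to pi/2, i.e. j = round(pi/(4*theta) - 1/2).
pi/(4*theta) - 1/2 = 184150.8033
(For comparison, the common estimate pi/4 * sqrt(N/k) = 184151.3033; the exact maximiser is used here.)
Optimal iterations = 184151

184151


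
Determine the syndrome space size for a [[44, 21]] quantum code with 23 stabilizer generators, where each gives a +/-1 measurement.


Each stabilizer generator gives a binary (+1 or -1) measurement outcome.
With 23 independent generators:
Total syndromes = 2^23
= 8388608

8388608


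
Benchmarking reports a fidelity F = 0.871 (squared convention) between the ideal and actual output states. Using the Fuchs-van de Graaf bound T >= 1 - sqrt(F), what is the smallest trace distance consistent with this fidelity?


Fuchs-van de Graaf (squared-fidelity convention): 1 - sqrt(F) <= T <= sqrt(1 - F).
Lower bound: T >= 1 - sqrt(F)
sqrt(F) = sqrt(0.871) = 0.9333
T >= 1 - 0.9333
T >= 0.0667

0.0667


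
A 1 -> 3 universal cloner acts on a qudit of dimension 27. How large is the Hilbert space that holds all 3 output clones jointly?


Output space = H^(tensor 3) where dim(H) = 27
dim = 27^3
= 729 (after 2 factors)
= 19683 (after 3 factors)
= 19683

19683


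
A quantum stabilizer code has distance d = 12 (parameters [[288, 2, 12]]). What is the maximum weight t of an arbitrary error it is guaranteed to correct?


Code parameters: [[288, 2, 12]], distance d = 12.
Number of correctable errors = floor((d-1)/2)
= floor((12 - 1)/2)
= floor(11/2)
= 5

5


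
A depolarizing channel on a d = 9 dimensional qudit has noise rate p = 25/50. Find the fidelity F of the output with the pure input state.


F = (1-p) + p/d
= (1 - 0.5000) + 0.5000/9
= 0.5000 + 0.0556
= 0.5556

0.5556


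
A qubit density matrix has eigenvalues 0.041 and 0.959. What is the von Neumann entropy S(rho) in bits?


S = -p*log2(p) - (1-p)*log2(1-p)
p = 0.0410, 1-p = 0.9590
= -0.0410 * log2(0.0410) - 0.9590 * log2(0.9590)
= -(-0.1889) - (-0.0579)
= 0.2469

0.2469


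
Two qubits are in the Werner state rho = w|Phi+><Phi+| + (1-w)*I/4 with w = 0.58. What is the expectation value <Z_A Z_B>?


|Phi+> = (|00> + |11>)/sqrt(2)
For the pure Bell state, <Z_A Z_B> = +1 (Bell-state Pauli correlator).
The maximally-mixed part I/4 has tr(I/4 * P tensor P) = 0 for any traceless Pauli P.
So <Z_A Z_B>_rho = w * (+1) + (1 - w) * 0
= 0.58 * (+1)
= 0.5800

0.5800


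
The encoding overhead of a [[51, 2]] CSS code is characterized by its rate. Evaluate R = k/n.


Code rate R = k/n
= 2/51
= 0.0392

0.0392


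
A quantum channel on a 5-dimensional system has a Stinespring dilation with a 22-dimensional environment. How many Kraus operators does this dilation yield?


Tracing out the environment in an orthonormal basis {|i>_E} gives Kraus operators K_i = <i|_E U |0>_E.
Number of Kraus operators = dim(H_env) = d_env
= 22

22


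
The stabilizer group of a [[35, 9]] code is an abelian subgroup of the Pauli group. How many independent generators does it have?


For an [[n,k]] stabilizer code:
Number of stabilizer generators = n - k
= 35 - 9
= 26

26


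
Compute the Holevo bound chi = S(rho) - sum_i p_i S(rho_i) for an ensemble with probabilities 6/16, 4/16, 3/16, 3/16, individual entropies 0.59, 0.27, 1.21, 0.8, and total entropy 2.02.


chi = S(rho) - sum_i p_i * S(rho_i)
Weighted entropy = 6/16 * 0.59 + 4/16 * 0.27 + 3/16 * 1.21 + 3/16 * 0.8
= 0.6656
chi = 2.02 - 0.6656
= 1.3544

1.3544


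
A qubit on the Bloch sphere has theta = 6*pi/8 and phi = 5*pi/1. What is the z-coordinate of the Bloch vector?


theta = 2.3562, phi = 15.7080
r_z = cos(theta) = -0.7071

-0.7071


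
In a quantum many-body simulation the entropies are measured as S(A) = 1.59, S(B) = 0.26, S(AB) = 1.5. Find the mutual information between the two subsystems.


I(A:B) = S(A) + S(B) - S(AB)
= 1.59 + 0.26 - 1.5
= 0.3500

0.3500


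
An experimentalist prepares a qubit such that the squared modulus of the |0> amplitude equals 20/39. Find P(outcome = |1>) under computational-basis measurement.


|alpha|^2 = 20/39 = 0.5128
|beta|^2 = 1 - 20/39 = 19/39 = 0.4872
P(|1>) = |beta|^2 = 0.4872

0.4872


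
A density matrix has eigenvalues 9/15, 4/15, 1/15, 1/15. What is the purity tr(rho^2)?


tr(rho^2) = sum of eigenvalues squared
= (9/15)^2 + (4/15)^2 + (1/15)^2 + (1/15)^2
= (81 + 16 + 1 + 1) / 225
= 99/225
= 0.4400

0.4400


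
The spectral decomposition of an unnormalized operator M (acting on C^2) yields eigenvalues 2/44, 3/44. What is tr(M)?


tr(M) = sum of eigenvalues
= 2/44 + 3/44
= 5/44
= 0.1136

0.1136


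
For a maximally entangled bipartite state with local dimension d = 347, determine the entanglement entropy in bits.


For a maximally entangled state in d x d:
S = log2(d) = log2(347)
= 8.4388

8.4388


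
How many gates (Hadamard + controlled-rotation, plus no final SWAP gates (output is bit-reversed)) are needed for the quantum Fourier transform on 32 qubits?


Hadamard gates: 32
Controlled rotations: n*(n-1)/2 = 32*31/2 = 496
SWAP gates: 0 (omitted)
Total = 32 + 496
= 528

528


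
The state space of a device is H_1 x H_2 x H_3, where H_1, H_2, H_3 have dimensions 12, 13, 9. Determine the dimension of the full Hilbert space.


dim(H_1 x H_2 x H_3) = 12 * 13 * 9
= 156 * 9
= 1404

1404


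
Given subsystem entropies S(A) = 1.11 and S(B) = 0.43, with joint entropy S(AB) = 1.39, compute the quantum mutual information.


I(A:B) = S(A) + S(B) - S(AB)
= 1.11 + 0.43 - 1.39
= 0.1500

0.1500


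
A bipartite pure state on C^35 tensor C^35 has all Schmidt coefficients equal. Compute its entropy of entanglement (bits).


For a maximally entangled state in d x d:
S = log2(d) = log2(35)
= 5.1293

5.1293


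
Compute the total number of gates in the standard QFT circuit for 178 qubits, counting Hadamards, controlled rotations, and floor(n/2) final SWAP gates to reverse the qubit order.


Hadamard gates: 178
Controlled rotations: n*(n-1)/2 = 178*177/2 = 15753
SWAP gates: floor(n/2) = floor(178/2) = 89
Total = 178 + 15753 + 89
= 16020

16020


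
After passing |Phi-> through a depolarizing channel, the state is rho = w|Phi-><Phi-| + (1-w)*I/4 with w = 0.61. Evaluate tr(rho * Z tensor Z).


|Phi-> = (|00> - |11>)/sqrt(2)
For the pure Bell state, <Z_A Z_B> = +1 (Bell-state Pauli correlator).
The maximally-mixed part I/4 has tr(I/4 * P tensor P) = 0 for any traceless Pauli P.
So <Z_A Z_B>_rho = w * (+1) + (1 - w) * 0
= 0.61 * (+1)
= 0.6100

0.6100
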